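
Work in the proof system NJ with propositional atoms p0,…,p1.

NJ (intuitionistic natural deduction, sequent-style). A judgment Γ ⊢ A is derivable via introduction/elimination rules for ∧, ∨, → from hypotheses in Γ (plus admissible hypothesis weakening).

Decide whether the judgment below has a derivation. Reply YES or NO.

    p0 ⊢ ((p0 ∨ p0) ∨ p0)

Proof tree:
[∨I₁] p0 ⊢ ((p0 ∨ p0) ∨ p0)
  [∨I₁] p0 ⊢ (p0 ∨ p0)
    [Ax] p0 ⊢ p0

Result: YES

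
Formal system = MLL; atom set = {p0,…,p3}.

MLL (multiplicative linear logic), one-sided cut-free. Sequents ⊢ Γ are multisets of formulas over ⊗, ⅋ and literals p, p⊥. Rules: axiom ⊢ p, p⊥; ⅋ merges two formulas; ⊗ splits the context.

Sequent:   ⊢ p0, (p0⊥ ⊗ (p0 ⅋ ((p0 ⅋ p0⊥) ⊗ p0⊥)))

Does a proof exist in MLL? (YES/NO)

Proof tree:
[⊗]  ⊢ p0, (p0⊥ ⊗ (p0 ⅋ ((p0 ⅋ p0⊥) ⊗ p0⊥)))
  [Ax]  ⊢ p0, p0⊥
  [⅋]  ⊢ (p0 ⅋ ((p0 ⅋ p0⊥) ⊗ p0⊥))
    [⊗]  ⊢ p0, ((p0 ⅋ p0⊥) ⊗ p0⊥)
      [⅋]  ⊢ (p0 ⅋ p0⊥)
        [Ax]  ⊢ p0, p0⊥
      [Ax]  ⊢ p0, p0⊥

Result: YES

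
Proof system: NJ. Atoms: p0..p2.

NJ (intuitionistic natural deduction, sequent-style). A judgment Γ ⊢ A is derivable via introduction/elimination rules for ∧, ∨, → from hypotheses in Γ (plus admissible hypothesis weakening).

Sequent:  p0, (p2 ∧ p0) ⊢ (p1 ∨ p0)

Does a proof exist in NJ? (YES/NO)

Derivation trace:
[∨I₂] p0, (p2 ∧ p0) ⊢ (p1 ∨ p0)
  [Wk] p0, (p2 ∧ p0) ⊢ p0
    [Ax] p0 ⊢ p0

Result: YES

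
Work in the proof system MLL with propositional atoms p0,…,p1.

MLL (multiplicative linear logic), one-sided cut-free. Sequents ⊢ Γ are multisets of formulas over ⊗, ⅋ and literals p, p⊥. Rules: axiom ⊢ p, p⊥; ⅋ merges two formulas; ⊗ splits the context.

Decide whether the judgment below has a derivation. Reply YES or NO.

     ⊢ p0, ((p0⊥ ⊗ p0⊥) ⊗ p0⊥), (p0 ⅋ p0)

Derivation trace:
[⅋]  ⊢ p0, ((p0⊥ ⊗ p0⊥) ⊗ p0⊥), (p0 ⅋ p0)
  [⊗]  ⊢ p0, p0, p0, ((p0⊥ ⊗ p0⊥) ⊗ p0⊥)
    [⊗]  ⊢ p0, p0, (p0⊥ ⊗ p0⊥)
      [Ax]  ⊢ p0, p0⊥
      [Ax]  ⊢ p0, p0⊥
    [Ax]  ⊢ p0, p0⊥

Result: YES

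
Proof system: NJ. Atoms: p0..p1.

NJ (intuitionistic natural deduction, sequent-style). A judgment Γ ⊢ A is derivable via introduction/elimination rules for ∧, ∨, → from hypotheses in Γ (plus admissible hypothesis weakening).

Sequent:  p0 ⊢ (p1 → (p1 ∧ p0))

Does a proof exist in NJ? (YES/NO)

Derivation trace:
[→I] p0 ⊢ (p1 → (p1 ∧ p0))
  [∧I] p1, p0 ⊢ (p1 ∧ p0)
    [Ax] p1 ⊢ p1
    [Ax] p0 ⊢ p0

Result: YES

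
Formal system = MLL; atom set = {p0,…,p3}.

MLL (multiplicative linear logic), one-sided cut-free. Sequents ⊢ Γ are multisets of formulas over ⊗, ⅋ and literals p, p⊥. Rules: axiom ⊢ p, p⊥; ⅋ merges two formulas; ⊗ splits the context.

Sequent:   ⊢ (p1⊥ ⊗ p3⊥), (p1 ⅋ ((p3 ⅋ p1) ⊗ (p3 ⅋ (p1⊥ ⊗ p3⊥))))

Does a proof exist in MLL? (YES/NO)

Proof tree:
[⅋]  ⊢ (p1⊥ ⊗ p3⊥), (p1 ⅋ ((p3 ⅋ p1) ⊗ (p3 ⅋ (p1⊥ ⊗ p3⊥))))
  [⊗]  ⊢ (p1⊥ ⊗ p3⊥), p1, ((p3 ⅋ p1) ⊗ (p3 ⅋ (p1⊥ ⊗ p3⊥)))
    [⅋]  ⊢ (p1⊥ ⊗ p3⊥), (p3 ⅋ p1)
      [⊗]  ⊢ p1, p3, (p1⊥ ⊗ p3⊥)
        [Ax]  ⊢ p1, p1⊥
        [Ax]  ⊢ p3, p3⊥
    [⅋]  ⊢ p1, (p3 ⅋ (p1⊥ ⊗ p3⊥))
      [⊗]  ⊢ p1, p3, (p1⊥ ⊗ p3⊥)
        [Ax]  ⊢ p1, p1⊥
        [Ax]  ⊢ p3, p3⊥

Result: YES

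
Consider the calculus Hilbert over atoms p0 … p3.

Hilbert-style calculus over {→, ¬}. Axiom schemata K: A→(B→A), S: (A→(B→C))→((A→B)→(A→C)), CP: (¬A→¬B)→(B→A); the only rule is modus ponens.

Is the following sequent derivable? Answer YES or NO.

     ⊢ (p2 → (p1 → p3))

Enumerate valuations to refute Γ ⊢ Δ:
  v=0000: Γ:[] Δ:[(p2 → (p1 → p3))=T] refutes=False
  v=0001: Γ:[] Δ:[(p2 → (p1 → p3))=T] refutes=False
  v=0010: Γ:[] Δ:[(p2 → (p1 → p3))=T] refutes=False
  v=0011: Γ:[] Δ:[(p2 → (p1 → p3))=T] refutes=False
  v=0100: Γ:[] Δ:[(p2 → (p1 → p3))=T] refutes=False
  v=0101: Γ:[] Δ:[(p2 → (p1 → p3))=T] refutes=False
  v=0110: Γ:[] Δ:[(p2 → (p1 → p3))=F] refutes=True  ← countermodel

Result: NO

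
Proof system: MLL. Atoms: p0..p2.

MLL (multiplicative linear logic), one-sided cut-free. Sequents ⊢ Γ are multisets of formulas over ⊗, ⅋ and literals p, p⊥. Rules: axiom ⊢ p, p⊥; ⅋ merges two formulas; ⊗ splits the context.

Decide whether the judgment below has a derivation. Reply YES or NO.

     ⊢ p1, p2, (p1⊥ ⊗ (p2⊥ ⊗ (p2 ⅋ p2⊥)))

Derivation (root first):
[⊗]  ⊢ p1, p2, (p1⊥ ⊗ (p2⊥ ⊗ (p2 ⅋ p2⊥)))
  [Ax]  ⊢ p1, p1⊥
  [⊗]  ⊢ p2, (p2⊥ ⊗ (p2 ⅋ p2⊥))
    [Ax]  ⊢ p2, p2⊥
    [⅋]  ⊢ (p2 ⅋ p2⊥)
      [Ax]  ⊢ p2, p2⊥

Result: YES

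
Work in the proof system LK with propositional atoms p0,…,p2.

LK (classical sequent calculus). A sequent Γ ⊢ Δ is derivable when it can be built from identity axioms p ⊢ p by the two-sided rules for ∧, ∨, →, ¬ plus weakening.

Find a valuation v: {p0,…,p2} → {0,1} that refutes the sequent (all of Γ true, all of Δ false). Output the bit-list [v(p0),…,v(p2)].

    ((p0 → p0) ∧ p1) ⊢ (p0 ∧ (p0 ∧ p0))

Search for a countermodel by truth-table:
  v=000: Γ:[((p0 → p0) ∧ p1)=F] Δ:[(p0 ∧ (p0 ∧ p0))=F] refutes=False
  v=001: Γ:[((p0 → p0) ∧ p1)=F] Δ:[(p0 ∧ (p0 ∧ p0))=F] refutes=False
  v=010: Γ:[((p0 → p0) ∧ p1)=T] Δ:[(p0 ∧ (p0 ∧ p0))=F] refutes=True  ← countermodel

Result: [0, 1, 0]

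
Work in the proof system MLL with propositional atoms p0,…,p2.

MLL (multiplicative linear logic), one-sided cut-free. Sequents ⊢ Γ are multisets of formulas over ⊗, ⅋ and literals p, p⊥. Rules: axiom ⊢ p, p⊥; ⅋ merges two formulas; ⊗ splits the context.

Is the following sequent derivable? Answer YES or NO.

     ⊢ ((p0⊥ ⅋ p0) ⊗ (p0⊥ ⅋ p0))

Derivation trace:
[⊗]  ⊢ ((p0⊥ ⅋ p0) ⊗ (p0⊥ ⅋ p0))
  [⅋]  ⊢ (p0⊥ ⅋ p0)
    [Ax]  ⊢ p0, p0⊥
  [⅋]  ⊢ (p0⊥ ⅋ p0)
    [Ax]  ⊢ p0, p0⊥

Result: YES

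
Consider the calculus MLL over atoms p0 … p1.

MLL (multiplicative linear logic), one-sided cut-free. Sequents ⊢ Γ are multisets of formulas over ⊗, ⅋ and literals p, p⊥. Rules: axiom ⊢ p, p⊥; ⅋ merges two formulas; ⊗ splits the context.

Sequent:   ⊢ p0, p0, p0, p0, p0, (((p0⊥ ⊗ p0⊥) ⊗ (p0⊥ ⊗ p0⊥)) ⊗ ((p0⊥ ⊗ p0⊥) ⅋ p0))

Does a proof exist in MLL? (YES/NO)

Derivation trace:
[⊗]  ⊢ p0, p0, p0, p0, p0, (((p0⊥ ⊗ p0⊥) ⊗ (p0⊥ ⊗ p0⊥)) ⊗ ((p0⊥ ⊗ p0⊥) ⅋ p0))
  [⊗]  ⊢ p0, p0, p0, p0, ((p0⊥ ⊗ p0⊥) ⊗ (p0⊥ ⊗ p0⊥))
    [⊗]  ⊢ p0, p0, (p0⊥ ⊗ p0⊥)
      [Ax]  ⊢ p0, p0⊥
      [Ax]  ⊢ p0, p0⊥
    [⊗]  ⊢ p0, p0, (p0⊥ ⊗ p0⊥)
      [Ax]  ⊢ p0, p0⊥
      [Ax]  ⊢ p0, p0⊥
  [⅋]  ⊢ p0, ((p0⊥ ⊗ p0⊥) ⅋ p0)
    [⊗]  ⊢ p0, p0, (p0⊥ ⊗ p0⊥)
      [Ax]  ⊢ p0, p0⊥
      [Ax]  ⊢ p0, p0⊥

Result: YES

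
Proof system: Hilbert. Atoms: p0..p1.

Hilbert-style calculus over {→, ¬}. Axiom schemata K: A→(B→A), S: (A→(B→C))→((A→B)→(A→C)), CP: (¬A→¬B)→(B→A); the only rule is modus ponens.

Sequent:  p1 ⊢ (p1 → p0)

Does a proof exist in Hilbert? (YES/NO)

Search for a countermodel by truth-table:
  v=00: Γ:[p1=F] Δ:[(p1 → p0)=T] refutes=False
  v=01: Γ:[p1=T] Δ:[(p1 → p0)=F] refutes=True  ← countermodel

Result: NO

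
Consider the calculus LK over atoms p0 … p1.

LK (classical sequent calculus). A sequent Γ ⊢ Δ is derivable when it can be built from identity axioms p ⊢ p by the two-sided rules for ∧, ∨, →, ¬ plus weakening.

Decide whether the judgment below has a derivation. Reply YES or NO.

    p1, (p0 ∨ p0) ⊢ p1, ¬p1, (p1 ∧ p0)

Derivation trace:
[∨L] p1, (p0 ∨ p0) ⊢ p1, ¬p1, (p1 ∧ p0)
  [∧R] p1, p0 ⊢ p1, (p1 ∧ p0)
    [WR] p1 ⊢ p1, p1
      [Ax] p1 ⊢ p1
    [Ax] p0 ⊢ p0
  [¬R] p0 ⊢ p1, ¬p1
    [WL] p1, p0 ⊢ p1
      [Ax] p1 ⊢ p1

Result: YES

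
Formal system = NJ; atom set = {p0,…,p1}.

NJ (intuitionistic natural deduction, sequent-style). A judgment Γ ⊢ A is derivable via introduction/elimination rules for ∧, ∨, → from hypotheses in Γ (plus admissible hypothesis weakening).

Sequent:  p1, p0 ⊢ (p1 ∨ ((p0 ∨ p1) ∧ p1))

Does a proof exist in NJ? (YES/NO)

Derivation (root first):
[∨I₂] p1, p0 ⊢ (p1 ∨ ((p0 ∨ p1) ∧ p1))
  [∧I] p1, p0 ⊢ ((p0 ∨ p1) ∧ p1)
    [∨I₁] p0 ⊢ (p0 ∨ p1)
      [Ax] p0 ⊢ p0
    [Ax] p1 ⊢ p1

Result: YES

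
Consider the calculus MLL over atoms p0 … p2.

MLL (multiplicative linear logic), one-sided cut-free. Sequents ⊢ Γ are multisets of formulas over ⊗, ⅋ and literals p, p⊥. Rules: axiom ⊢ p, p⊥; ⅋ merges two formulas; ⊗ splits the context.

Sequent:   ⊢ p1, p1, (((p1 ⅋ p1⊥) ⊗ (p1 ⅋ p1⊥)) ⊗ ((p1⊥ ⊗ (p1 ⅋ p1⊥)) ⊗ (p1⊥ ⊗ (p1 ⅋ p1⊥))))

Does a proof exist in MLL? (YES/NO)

Derivation trace:
[⊗]  ⊢ p1, p1, (((p1 ⅋ p1⊥) ⊗ (p1 ⅋ p1⊥)) ⊗ ((p1⊥ ⊗ (p1 ⅋ p1⊥)) ⊗ (p1⊥ ⊗ (p1 ⅋ p1⊥))))
  [⊗]  ⊢ ((p1 ⅋ p1⊥) ⊗ (p1 ⅋ p1⊥))
    [⅋]  ⊢ (p1 ⅋ p1⊥)
      [Ax]  ⊢ p1, p1⊥
    [⅋]  ⊢ (p1 ⅋ p1⊥)
      [Ax]  ⊢ p1, p1⊥
  [⊗]  ⊢ p1, p1, ((p1⊥ ⊗ (p1 ⅋ p1⊥)) ⊗ (p1⊥ ⊗ (p1 ⅋ p1⊥)))
    [⊗]  ⊢ p1, (p1⊥ ⊗ (p1 ⅋ p1⊥))
      [Ax]  ⊢ p1, p1⊥
      [⅋]  ⊢ (p1 ⅋ p1⊥)
        [Ax]  ⊢ p1, p1⊥
    [⊗]  ⊢ p1, (p1⊥ ⊗ (p1 ⅋ p1⊥))
      [Ax]  ⊢ p1, p1⊥
      [⅋]  ⊢ (p1 ⅋ p1⊥)
        [Ax]  ⊢ p1, p1⊥

Result: YES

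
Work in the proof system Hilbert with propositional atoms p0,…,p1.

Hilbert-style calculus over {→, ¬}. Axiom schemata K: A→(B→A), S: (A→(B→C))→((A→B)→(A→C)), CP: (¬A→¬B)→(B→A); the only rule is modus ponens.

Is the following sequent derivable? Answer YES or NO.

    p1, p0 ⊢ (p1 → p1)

Proof tree:
[MP] p1, p0 ⊢ (p1 → p1)
  [K]  ⊢ (p1 → (p1 → p1))
  [MP] p1, p0 ⊢ p1
    [MP] p1 ⊢ (p0 → p1)
      [K]  ⊢ (p1 → (p0 → p1))
      [Hyp] p1 ⊢ p1
    [Hyp] p0 ⊢ p0

Result: YES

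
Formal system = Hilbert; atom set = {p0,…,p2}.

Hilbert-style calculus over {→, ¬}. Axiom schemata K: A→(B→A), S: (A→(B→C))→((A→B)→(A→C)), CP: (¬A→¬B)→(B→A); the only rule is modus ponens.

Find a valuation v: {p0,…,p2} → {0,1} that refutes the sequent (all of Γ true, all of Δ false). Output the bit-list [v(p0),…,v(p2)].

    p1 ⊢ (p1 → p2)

Truth-table refutation:
  v=000: Γ:[p1=F] Δ:[(p1 → p2)=T] refutes=False
  v=001: Γ:[p1=F] Δ:[(p1 → p2)=T] refutes=False
  v=010: Γ:[p1=T] Δ:[(p1 → p2)=F] refutes=True  ← countermodel

Result: [0, 1, 0]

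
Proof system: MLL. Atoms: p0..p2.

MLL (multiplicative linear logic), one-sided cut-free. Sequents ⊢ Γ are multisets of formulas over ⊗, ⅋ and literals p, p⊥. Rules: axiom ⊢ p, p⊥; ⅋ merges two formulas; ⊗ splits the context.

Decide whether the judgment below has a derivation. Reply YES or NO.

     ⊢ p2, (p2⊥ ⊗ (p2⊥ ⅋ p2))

Derivation (root first):
[⊗]  ⊢ p2, (p2⊥ ⊗ (p2⊥ ⅋ p2))
  [Ax]  ⊢ p2, p2⊥
  [⅋]  ⊢ (p2⊥ ⅋ p2)
    [Ax]  ⊢ p2, p2⊥

Result: YES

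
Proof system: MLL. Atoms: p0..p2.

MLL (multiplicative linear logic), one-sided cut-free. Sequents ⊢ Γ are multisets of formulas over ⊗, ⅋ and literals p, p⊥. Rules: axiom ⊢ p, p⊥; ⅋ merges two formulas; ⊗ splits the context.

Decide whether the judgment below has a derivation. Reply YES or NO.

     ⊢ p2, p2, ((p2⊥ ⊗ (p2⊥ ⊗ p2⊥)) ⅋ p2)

Proof tree:
[⅋]  ⊢ p2, p2, ((p2⊥ ⊗ (p2⊥ ⊗ p2⊥)) ⅋ p2)
  [⊗]  ⊢ p2, p2, p2, (p2⊥ ⊗ (p2⊥ ⊗ p2⊥))
    [Ax]  ⊢ p2, p2⊥
    [⊗]  ⊢ p2, p2, (p2⊥ ⊗ p2⊥)
      [Ax]  ⊢ p2, p2⊥
      [Ax]  ⊢ p2, p2⊥

Result: YES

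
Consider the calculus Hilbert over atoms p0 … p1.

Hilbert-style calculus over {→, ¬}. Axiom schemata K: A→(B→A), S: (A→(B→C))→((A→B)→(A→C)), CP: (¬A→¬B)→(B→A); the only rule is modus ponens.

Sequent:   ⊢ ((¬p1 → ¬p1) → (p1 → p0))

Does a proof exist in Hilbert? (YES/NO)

Enumerate valuations to refute Γ ⊢ Δ:
  v=00: Γ:[] Δ:[((¬p1 → ¬p1) → (p1 → p0))=T] refutes=False
  v=01: Γ:[] Δ:[((¬p1 → ¬p1) → (p1 → p0))=F] refutes=True  ← countermodel

Result: NO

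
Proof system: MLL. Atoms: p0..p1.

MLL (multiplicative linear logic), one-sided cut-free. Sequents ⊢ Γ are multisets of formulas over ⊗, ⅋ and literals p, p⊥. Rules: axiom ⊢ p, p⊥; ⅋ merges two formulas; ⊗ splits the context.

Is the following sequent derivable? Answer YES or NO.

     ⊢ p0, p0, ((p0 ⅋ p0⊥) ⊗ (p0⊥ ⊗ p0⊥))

Derivation (root first):
[⊗]  ⊢ p0, p0, ((p0 ⅋ p0⊥) ⊗ (p0⊥ ⊗ p0⊥))
  [⅋]  ⊢ (p0 ⅋ p0⊥)
    [Ax]  ⊢ p0, p0⊥
  [⊗]  ⊢ p0, p0, (p0⊥ ⊗ p0⊥)
    [Ax]  ⊢ p0, p0⊥
    [Ax]  ⊢ p0, p0⊥

Result: YES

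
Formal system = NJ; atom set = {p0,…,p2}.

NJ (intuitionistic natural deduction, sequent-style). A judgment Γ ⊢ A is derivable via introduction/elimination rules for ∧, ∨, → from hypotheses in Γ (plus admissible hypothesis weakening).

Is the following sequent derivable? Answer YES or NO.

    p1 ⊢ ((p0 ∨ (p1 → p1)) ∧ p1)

Derivation trace:
[∧I] p1 ⊢ ((p0 ∨ (p1 → p1)) ∧ p1)
  [∨I₂]  ⊢ (p0 ∨ (p1 → p1))
    [→I]  ⊢ (p1 → p1)
      [Ax] p1 ⊢ p1
  [Ax] p1 ⊢ p1

Result: YES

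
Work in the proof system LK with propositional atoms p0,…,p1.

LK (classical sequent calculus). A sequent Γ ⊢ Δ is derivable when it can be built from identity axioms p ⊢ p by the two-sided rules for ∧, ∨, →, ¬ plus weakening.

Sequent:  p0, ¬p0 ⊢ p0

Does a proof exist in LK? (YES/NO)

Derivation trace:
[¬L] p0, ¬p0 ⊢ p0
  [WR] p0 ⊢ p0, p0
    [Ax] p0 ⊢ p0

Result: YES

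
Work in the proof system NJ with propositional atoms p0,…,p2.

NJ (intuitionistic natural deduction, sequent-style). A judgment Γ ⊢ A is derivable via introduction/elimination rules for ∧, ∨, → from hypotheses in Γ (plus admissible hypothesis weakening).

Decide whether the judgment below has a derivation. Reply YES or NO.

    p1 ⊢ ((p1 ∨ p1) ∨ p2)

Derivation (root first):
[∨I₁] p1 ⊢ ((p1 ∨ p1) ∨ p2)
  [∨I₁] p1 ⊢ (p1 ∨ p1)
    [Ax] p1 ⊢ p1

Result: YES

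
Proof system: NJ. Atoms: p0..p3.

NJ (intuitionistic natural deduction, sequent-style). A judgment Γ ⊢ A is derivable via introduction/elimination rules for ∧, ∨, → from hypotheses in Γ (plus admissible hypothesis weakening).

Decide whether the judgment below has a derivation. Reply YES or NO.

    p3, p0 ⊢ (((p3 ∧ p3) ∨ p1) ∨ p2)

Derivation trace:
[Wk] p3, p0 ⊢ (((p3 ∧ p3) ∨ p1) ∨ p2)
  [∨I₁] p3 ⊢ (((p3 ∧ p3) ∨ p1) ∨ p2)
    [∨I₁] p3 ⊢ ((p3 ∧ p3) ∨ p1)
      [∧I] p3 ⊢ (p3 ∧ p3)
        [Ax] p3 ⊢ p3
        [Ax] p3 ⊢ p3

Result: YES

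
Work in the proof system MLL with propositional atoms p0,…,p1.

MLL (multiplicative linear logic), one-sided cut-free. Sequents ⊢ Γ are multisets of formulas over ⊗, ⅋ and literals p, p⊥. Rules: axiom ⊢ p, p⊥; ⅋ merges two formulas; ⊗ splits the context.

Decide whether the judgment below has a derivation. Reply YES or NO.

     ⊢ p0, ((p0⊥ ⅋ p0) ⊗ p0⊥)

Derivation (root first):
[⊗]  ⊢ p0, ((p0⊥ ⅋ p0) ⊗ p0⊥)
  [⅋]  ⊢ (p0⊥ ⅋ p0)
    [Ax]  ⊢ p0, p0⊥
  [Ax]  ⊢ p0, p0⊥

Result: YES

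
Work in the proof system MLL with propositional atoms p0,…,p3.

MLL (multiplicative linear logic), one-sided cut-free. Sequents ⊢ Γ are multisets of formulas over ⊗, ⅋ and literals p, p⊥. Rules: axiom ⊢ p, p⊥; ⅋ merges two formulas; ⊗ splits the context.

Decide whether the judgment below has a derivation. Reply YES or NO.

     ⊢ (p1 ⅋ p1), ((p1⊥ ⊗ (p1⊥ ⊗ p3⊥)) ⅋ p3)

Proof tree:
[⅋]  ⊢ (p1 ⅋ p1), ((p1⊥ ⊗ (p1⊥ ⊗ p3⊥)) ⅋ p3)
  [⅋]  ⊢ p3, (p1⊥ ⊗ (p1⊥ ⊗ p3⊥)), (p1 ⅋ p1)
    [⊗]  ⊢ p1, p1, p3, (p1⊥ ⊗ (p1⊥ ⊗ p3⊥))
      [Ax]  ⊢ p1, p1⊥
      [⊗]  ⊢ p1, p3, (p1⊥ ⊗ p3⊥)
        [Ax]  ⊢ p1, p1⊥
        [Ax]  ⊢ p3, p3⊥

Result: YES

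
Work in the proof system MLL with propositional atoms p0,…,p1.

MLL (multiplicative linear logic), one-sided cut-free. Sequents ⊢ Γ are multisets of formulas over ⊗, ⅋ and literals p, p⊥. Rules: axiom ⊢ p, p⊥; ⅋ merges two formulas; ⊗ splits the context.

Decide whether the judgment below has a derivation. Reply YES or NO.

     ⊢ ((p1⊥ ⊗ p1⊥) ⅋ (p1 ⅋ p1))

Derivation trace:
[⅋]  ⊢ ((p1⊥ ⊗ p1⊥) ⅋ (p1 ⅋ p1))
  [⅋]  ⊢ (p1⊥ ⊗ p1⊥), (p1 ⅋ p1)
    [⊗]  ⊢ p1, p1, (p1⊥ ⊗ p1⊥)
      [Ax]  ⊢ p1, p1⊥
      [Ax]  ⊢ p1, p1⊥

Result: YES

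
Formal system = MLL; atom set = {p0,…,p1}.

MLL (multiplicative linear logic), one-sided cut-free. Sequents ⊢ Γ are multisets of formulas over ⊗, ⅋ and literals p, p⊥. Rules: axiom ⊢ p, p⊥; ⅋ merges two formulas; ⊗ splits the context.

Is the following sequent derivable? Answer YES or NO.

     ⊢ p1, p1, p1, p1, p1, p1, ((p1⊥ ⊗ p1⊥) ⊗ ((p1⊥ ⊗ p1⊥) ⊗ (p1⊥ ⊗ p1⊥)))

Derivation trace:
[⊗]  ⊢ p1, p1, p1, p1, p1, p1, ((p1⊥ ⊗ p1⊥) ⊗ ((p1⊥ ⊗ p1⊥) ⊗ (p1⊥ ⊗ p1⊥)))
  [⊗]  ⊢ p1, p1, (p1⊥ ⊗ p1⊥)
    [Ax]  ⊢ p1, p1⊥
    [Ax]  ⊢ p1, p1⊥
  [⊗]  ⊢ p1, p1, p1, p1, ((p1⊥ ⊗ p1⊥) ⊗ (p1⊥ ⊗ p1⊥))
    [⊗]  ⊢ p1, p1, (p1⊥ ⊗ p1⊥)
      [Ax]  ⊢ p1, p1⊥
      [Ax]  ⊢ p1, p1⊥
    [⊗]  ⊢ p1, p1, (p1⊥ ⊗ p1⊥)
      [Ax]  ⊢ p1, p1⊥
      [Ax]  ⊢ p1, p1⊥

Result: YES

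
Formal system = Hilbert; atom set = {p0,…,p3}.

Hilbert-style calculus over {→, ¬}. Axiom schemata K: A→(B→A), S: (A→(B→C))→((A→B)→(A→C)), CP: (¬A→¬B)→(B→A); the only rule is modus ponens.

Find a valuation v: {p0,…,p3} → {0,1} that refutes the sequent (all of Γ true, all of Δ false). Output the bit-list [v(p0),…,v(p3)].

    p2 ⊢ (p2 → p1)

Truth-table refutation:
  v=0000: Γ:[p2=F] Δ:[(p2 → p1)=T] refutes=False
  v=0001: Γ:[p2=F] Δ:[(p2 → p1)=T] refutes=False
  v=0010: Γ:[p2=T] Δ:[(p2 → p1)=F] refutes=True  ← countermodel

Result: [0, 0, 1, 0]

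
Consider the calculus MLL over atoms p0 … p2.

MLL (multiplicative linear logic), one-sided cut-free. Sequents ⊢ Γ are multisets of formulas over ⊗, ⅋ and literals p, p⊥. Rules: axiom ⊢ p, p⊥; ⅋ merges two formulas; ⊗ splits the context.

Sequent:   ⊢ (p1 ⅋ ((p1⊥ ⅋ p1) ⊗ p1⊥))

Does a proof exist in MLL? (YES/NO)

Derivation (root first):
[⅋]  ⊢ (p1 ⅋ ((p1⊥ ⅋ p1) ⊗ p1⊥))
  [⊗]  ⊢ p1, ((p1⊥ ⅋ p1) ⊗ p1⊥)
    [⅋]  ⊢ (p1⊥ ⅋ p1)
      [Ax]  ⊢ p1, p1⊥
    [Ax]  ⊢ p1, p1⊥

Result: YES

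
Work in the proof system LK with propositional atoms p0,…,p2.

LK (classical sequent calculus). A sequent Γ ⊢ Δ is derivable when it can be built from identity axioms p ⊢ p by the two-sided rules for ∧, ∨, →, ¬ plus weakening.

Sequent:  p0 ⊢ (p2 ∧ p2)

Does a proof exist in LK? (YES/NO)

Enumerate valuations to refute Γ ⊢ Δ:
  v=000: Γ:[p0=F] Δ:[(p2 ∧ p2)=F] refutes=False
  v=001: Γ:[p0=F] Δ:[(p2 ∧ p2)=T] refutes=False
  v=010: Γ:[p0=F] Δ:[(p2 ∧ p2)=F] refutes=False
  v=011: Γ:[p0=F] Δ:[(p2 ∧ p2)=T] refutes=False
  v=100: Γ:[p0=T] Δ:[(p2 ∧ p2)=F] refutes=True  ← countermodel

Result: NO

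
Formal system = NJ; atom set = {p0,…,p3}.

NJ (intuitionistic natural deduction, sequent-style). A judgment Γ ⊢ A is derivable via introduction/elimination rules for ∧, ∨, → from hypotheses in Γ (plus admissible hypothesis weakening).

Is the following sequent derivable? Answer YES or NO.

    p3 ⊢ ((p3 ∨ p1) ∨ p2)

Derivation (root first):
[∨I₁] p3 ⊢ ((p3 ∨ p1) ∨ p2)
  [∨I₁] p3 ⊢ (p3 ∨ p1)
    [Ax] p3 ⊢ p3

Result: YES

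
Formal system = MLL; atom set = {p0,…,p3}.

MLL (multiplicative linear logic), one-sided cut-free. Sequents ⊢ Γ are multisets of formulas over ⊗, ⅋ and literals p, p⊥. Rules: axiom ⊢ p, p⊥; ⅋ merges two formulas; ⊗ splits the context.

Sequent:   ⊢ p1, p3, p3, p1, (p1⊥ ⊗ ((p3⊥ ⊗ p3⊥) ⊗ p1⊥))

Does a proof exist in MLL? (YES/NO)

Derivation (root first):
[⊗]  ⊢ p1, p3, p3, p1, (p1⊥ ⊗ ((p3⊥ ⊗ p3⊥) ⊗ p1⊥))
  [Ax]  ⊢ p1, p1⊥
  [⊗]  ⊢ p3, p3, p1, ((p3⊥ ⊗ p3⊥) ⊗ p1⊥)
    [⊗]  ⊢ p3, p3, (p3⊥ ⊗ p3⊥)
      [Ax]  ⊢ p3, p3⊥
      [Ax]  ⊢ p3, p3⊥
    [Ax]  ⊢ p1, p1⊥

Result: YES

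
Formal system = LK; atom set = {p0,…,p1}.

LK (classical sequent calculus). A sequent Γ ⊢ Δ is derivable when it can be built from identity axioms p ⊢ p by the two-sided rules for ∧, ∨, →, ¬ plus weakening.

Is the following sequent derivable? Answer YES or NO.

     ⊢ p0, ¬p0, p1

Proof tree:
[WR]  ⊢ p0, ¬p0, p1
  [¬R]  ⊢ p0, ¬p0
    [Ax] p0 ⊢ p0

Result: YES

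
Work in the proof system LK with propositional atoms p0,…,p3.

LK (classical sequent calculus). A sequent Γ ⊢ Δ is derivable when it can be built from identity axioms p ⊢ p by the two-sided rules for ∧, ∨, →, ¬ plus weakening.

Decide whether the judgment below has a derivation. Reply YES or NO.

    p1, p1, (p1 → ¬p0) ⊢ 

Truth-table refutation:
  v=0000: Γ:[p1=F, p1=F, (p1 → ¬p0)=T] Δ:[] refutes=False
  v=0001: Γ:[p1=F, p1=F, (p1 → ¬p0)=T] Δ:[] refutes=False
  v=0010: Γ:[p1=F, p1=F, (p1 → ¬p0)=T] Δ:[] refutes=False
  v=0011: Γ:[p1=F, p1=F, (p1 → ¬p0)=T] Δ:[] refutes=False
  v=0100: Γ:[p1=T, p1=T, (p1 → ¬p0)=T] Δ:[] refutes=True  ← countermodel

Result: NO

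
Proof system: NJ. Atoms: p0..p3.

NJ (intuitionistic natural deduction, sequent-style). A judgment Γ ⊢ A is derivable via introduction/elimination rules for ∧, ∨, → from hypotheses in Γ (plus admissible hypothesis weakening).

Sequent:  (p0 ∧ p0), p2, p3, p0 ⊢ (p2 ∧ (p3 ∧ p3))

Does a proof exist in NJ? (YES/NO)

Proof tree:
[∧I] (p0 ∧ p0), p2, p3, p0 ⊢ (p2 ∧ (p3 ∧ p3))
  [Ax] p2 ⊢ p2
  [∧I] (p0 ∧ p0), p3, p0 ⊢ (p3 ∧ p3)
    [Wk] p3, p0, (p0 ∧ p0) ⊢ p3
      [Wk] p3, p0 ⊢ p3
        [Ax] p3 ⊢ p3
    [Wk] p3, p0 ⊢ p3
      [Ax] p3 ⊢ p3

Result: YES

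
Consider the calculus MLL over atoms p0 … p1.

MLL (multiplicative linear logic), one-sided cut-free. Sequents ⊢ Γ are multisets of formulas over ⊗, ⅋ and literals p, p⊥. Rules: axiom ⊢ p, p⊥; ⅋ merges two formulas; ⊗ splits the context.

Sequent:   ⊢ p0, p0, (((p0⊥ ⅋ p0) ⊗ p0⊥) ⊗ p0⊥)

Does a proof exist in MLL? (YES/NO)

Derivation trace:
[⊗]  ⊢ p0, p0, (((p0⊥ ⅋ p0) ⊗ p0⊥) ⊗ p0⊥)
  [⊗]  ⊢ p0, ((p0⊥ ⅋ p0) ⊗ p0⊥)
    [⅋]  ⊢ (p0⊥ ⅋ p0)
      [Ax]  ⊢ p0, p0⊥
    [Ax]  ⊢ p0, p0⊥
  [Ax]  ⊢ p0, p0⊥

Result: YES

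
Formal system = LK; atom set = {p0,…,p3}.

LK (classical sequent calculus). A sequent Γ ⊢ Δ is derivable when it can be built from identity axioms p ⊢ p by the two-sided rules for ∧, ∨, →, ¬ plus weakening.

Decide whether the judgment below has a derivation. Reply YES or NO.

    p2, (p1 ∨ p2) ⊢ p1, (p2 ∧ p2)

Proof tree:
[∧R] p2, (p1 ∨ p2) ⊢ p1, (p2 ∧ p2)
  [Ax] p2 ⊢ p2
  [∨L] (p1 ∨ p2) ⊢ p1, p2
    [Ax] p1 ⊢ p1
    [Ax] p2 ⊢ p2

Result: YES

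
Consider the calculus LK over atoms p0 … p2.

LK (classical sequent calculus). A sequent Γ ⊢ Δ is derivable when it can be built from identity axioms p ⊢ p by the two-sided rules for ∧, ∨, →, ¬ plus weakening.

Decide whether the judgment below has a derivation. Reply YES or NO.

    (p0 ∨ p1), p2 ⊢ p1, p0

Proof tree:
[WL] (p0 ∨ p1), p2 ⊢ p1, p0
  [∨L] (p0 ∨ p1) ⊢ p1, p0
    [Ax] p0 ⊢ p0
    [Ax] p1 ⊢ p1

Result: YES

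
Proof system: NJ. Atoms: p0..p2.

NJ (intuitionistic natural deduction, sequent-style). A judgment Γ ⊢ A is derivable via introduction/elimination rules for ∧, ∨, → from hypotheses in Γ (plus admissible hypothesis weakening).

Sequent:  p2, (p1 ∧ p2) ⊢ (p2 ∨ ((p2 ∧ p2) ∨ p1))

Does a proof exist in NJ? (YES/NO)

Derivation (root first):
[∨I₂] p2, (p1 ∧ p2) ⊢ (p2 ∨ ((p2 ∧ p2) ∨ p1))
  [Wk] p2, (p1 ∧ p2) ⊢ ((p2 ∧ p2) ∨ p1)
    [∨I₁] p2 ⊢ ((p2 ∧ p2) ∨ p1)
      [∧I] p2 ⊢ (p2 ∧ p2)
        [Ax] p2 ⊢ p2
        [Ax] p2 ⊢ p2

Result: YES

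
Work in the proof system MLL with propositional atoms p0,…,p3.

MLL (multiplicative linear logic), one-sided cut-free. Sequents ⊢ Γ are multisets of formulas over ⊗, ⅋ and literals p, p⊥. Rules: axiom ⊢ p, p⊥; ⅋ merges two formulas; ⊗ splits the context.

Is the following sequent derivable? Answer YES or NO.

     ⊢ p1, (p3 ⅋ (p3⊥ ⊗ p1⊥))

Proof tree:
[⅋]  ⊢ p1, (p3 ⅋ (p3⊥ ⊗ p1⊥))
  [⊗]  ⊢ p3, p1, (p3⊥ ⊗ p1⊥)
    [Ax]  ⊢ p3, p3⊥
    [Ax]  ⊢ p1, p1⊥

Result: YES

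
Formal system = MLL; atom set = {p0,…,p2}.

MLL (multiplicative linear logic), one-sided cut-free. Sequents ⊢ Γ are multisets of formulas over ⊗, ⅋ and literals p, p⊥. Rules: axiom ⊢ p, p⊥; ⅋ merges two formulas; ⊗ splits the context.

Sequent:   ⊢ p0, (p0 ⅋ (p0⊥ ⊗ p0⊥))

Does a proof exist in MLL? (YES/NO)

Derivation (root first):
[⅋]  ⊢ p0, (p0 ⅋ (p0⊥ ⊗ p0⊥))
  [⊗]  ⊢ p0, p0, (p0⊥ ⊗ p0⊥)
    [Ax]  ⊢ p0, p0⊥
    [Ax]  ⊢ p0, p0⊥

Result: YES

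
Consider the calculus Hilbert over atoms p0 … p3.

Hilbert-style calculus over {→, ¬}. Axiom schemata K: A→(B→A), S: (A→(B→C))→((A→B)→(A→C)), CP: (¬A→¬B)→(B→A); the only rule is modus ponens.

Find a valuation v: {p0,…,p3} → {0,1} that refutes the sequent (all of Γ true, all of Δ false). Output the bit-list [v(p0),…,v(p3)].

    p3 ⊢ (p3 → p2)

Search for a countermodel by truth-table:
  v=0000: Γ:[p3=F] Δ:[(p3 → p2)=T] refutes=False
  v=0001: Γ:[p3=T] Δ:[(p3 → p2)=F] refutes=True  ← countermodel

Result: [0, 0, 0, 1]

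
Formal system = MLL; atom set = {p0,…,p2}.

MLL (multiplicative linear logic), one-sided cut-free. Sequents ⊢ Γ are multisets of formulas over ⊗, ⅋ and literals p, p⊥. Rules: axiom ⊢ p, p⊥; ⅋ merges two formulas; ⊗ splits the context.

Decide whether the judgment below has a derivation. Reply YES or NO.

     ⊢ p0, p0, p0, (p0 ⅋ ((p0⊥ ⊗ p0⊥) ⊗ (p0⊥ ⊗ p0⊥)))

Derivation (root first):
[⅋]  ⊢ p0, p0, p0, (p0 ⅋ ((p0⊥ ⊗ p0⊥) ⊗ (p0⊥ ⊗ p0⊥)))
  [⊗]  ⊢ p0, p0, p0, p0, ((p0⊥ ⊗ p0⊥) ⊗ (p0⊥ ⊗ p0⊥))
    [⊗]  ⊢ p0, p0, (p0⊥ ⊗ p0⊥)
      [Ax]  ⊢ p0, p0⊥
      [Ax]  ⊢ p0, p0⊥
    [⊗]  ⊢ p0, p0, (p0⊥ ⊗ p0⊥)
      [Ax]  ⊢ p0, p0⊥
      [Ax]  ⊢ p0, p0⊥

Result: YES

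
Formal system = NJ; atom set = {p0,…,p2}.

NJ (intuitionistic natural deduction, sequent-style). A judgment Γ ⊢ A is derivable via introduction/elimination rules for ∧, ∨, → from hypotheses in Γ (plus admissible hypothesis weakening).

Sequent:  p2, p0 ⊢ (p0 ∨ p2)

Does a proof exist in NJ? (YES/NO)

Derivation (root first):
[Wk] p2, p0 ⊢ (p0 ∨ p2)
  [∨I₂] p2 ⊢ (p0 ∨ p2)
    [Ax] p2 ⊢ p2

Result: YES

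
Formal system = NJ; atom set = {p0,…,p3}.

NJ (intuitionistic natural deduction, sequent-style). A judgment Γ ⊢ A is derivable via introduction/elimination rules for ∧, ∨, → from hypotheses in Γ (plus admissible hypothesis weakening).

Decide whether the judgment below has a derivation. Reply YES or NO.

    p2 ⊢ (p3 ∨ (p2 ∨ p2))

Derivation trace:
[∨I₂] p2 ⊢ (p3 ∨ (p2 ∨ p2))
  [∨I₁] p2 ⊢ (p2 ∨ p2)
    [Ax] p2 ⊢ p2

Result: YES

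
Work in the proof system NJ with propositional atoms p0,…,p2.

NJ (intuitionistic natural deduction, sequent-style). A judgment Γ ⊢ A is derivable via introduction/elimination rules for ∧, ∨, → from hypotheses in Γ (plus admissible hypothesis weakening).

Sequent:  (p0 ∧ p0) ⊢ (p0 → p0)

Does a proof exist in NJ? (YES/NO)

Proof tree:
[→I] (p0 ∧ p0) ⊢ (p0 → p0)
  [Wk] p0, (p0 ∧ p0) ⊢ p0
    [Ax] p0 ⊢ p0

Result: YES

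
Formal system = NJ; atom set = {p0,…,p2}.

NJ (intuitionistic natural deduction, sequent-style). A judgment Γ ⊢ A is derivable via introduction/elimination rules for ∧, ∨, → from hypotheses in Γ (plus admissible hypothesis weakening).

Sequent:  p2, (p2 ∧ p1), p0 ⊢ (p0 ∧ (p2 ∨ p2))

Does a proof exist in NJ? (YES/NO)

Derivation (root first):
[∧I] p2, (p2 ∧ p1), p0 ⊢ (p0 ∧ (p2 ∨ p2))
  [Ax] p0 ⊢ p0
  [Wk] p2, (p2 ∧ p1) ⊢ (p2 ∨ p2)
    [∨I₂] p2 ⊢ (p2 ∨ p2)
      [Ax] p2 ⊢ p2

Result: YES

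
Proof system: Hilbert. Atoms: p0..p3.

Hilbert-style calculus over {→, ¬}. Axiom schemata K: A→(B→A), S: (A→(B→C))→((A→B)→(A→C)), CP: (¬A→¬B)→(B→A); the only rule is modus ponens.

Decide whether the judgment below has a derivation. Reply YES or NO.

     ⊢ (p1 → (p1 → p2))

Search for a countermodel by truth-table:
  v=0000: Γ:[] Δ:[(p1 → (p1 → p2))=T] refutes=False
  v=0001: Γ:[] Δ:[(p1 → (p1 → p2))=T] refutes=False
  v=0010: Γ:[] Δ:[(p1 → (p1 → p2))=T] refutes=False
  v=0011: Γ:[] Δ:[(p1 → (p1 → p2))=T] refutes=False
  v=0100: Γ:[] Δ:[(p1 → (p1 → p2))=F] refutes=True  ← countermodel

Result: NO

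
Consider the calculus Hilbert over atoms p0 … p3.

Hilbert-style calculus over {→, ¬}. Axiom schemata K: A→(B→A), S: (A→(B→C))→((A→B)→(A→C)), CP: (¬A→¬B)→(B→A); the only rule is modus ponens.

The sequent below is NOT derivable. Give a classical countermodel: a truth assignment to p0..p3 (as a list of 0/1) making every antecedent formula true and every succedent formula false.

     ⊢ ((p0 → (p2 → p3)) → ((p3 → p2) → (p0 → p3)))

Truth-table refutation:
  v=0000: Γ:[] Δ:[((p0 → (p2 → p3)) → ((p3 → p2) → (p0 → p3)))=T] refutes=False
  v=0001: Γ:[] Δ:[((p0 → (p2 → p3)) → ((p3 → p2) → (p0 → p3)))=T] refutes=False
  v=0010: Γ:[] Δ:[((p0 → (p2 → p3)) → ((p3 → p2) → (p0 → p3)))=T] refutes=False
  v=0011: Γ:[] Δ:[((p0 → (p2 → p3)) → ((p3 → p2) → (p0 → p3)))=T] refutes=False
  v=0100: Γ:[] Δ:[((p0 → (p2 → p3)) → ((p3 → p2) → (p0 → p3)))=T] refutes=False
  v=0101: Γ:[] Δ:[((p0 → (p2 → p3)) → ((p3 → p2) → (p0 → p3)))=T] refutes=False
  v=0110: Γ:[] Δ:[((p0 → (p2 → p3)) → ((p3 → p2) → (p0 → p3)))=T] refutes=False
  v=0111: Γ:[] Δ:[((p0 → (p2 → p3)) → ((p3 → p2) → (p0 → p3)))=T] refutes=False
  v=1000: Γ:[] Δ:[((p0 → (p2 → p3)) → ((p3 → p2) → (p0 → p3)))=F] refutes=True  ← countermodel

Result: [1, 0, 0, 0]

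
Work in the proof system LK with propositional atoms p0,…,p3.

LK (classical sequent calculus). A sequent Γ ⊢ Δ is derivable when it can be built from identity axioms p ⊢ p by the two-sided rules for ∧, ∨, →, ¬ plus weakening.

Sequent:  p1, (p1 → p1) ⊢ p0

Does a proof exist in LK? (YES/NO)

Search for a countermodel by truth-table:
  v=0000: Γ:[p1=F, (p1 → p1)=T] Δ:[p0=F] refutes=False
  v=0001: Γ:[p1=F, (p1 → p1)=T] Δ:[p0=F] refutes=False
  v=0010: Γ:[p1=F, (p1 → p1)=T] Δ:[p0=F] refutes=False
  v=0011: Γ:[p1=F, (p1 → p1)=T] Δ:[p0=F] refutes=False
  v=0100: Γ:[p1=T, (p1 → p1)=T] Δ:[p0=F] refutes=True  ← countermodel

Result: NO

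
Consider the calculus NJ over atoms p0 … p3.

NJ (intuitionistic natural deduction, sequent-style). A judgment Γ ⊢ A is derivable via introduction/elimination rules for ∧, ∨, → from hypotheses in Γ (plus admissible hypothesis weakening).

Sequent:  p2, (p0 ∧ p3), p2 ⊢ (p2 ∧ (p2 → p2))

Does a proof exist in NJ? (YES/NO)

Derivation trace:
[Wk] p2, (p0 ∧ p3), p2 ⊢ (p2 ∧ (p2 → p2))
  [Wk] p2, (p0 ∧ p3) ⊢ (p2 ∧ (p2 → p2))
    [∧I] p2 ⊢ (p2 ∧ (p2 → p2))
      [Ax] p2 ⊢ p2
      [→I]  ⊢ (p2 → p2)
        [Ax] p2 ⊢ p2

Result: YES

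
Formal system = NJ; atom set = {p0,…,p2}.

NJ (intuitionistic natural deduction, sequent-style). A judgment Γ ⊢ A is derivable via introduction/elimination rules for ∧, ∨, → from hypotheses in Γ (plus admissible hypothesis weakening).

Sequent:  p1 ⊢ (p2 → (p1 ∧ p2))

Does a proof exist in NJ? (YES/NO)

Proof tree:
[→I] p1 ⊢ (p2 → (p1 ∧ p2))
  [∧I] p1, p2 ⊢ (p1 ∧ p2)
    [Wk] p1, p2 ⊢ p1
      [Ax] p1 ⊢ p1
    [Ax] p2 ⊢ p2

Result: YES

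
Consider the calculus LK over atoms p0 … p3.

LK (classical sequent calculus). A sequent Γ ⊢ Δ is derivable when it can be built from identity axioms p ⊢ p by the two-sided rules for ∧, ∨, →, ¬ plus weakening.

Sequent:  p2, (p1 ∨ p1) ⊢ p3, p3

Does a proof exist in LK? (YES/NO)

Enumerate valuations to refute Γ ⊢ Δ:
  v=0000: Γ:[p2=F, (p1 ∨ p1)=F] Δ:[p3=F, p3=F] refutes=False
  v=0001: Γ:[p2=F, (p1 ∨ p1)=F] Δ:[p3=T, p3=T] refutes=False
  v=0010: Γ:[p2=T, (p1 ∨ p1)=F] Δ:[p3=F, p3=F] refutes=False
  v=0011: Γ:[p2=T, (p1 ∨ p1)=F] Δ:[p3=T, p3=T] refutes=False
  v=0100: Γ:[p2=F, (p1 ∨ p1)=T] Δ:[p3=F, p3=F] refutes=False
  v=0101: Γ:[p2=F, (p1 ∨ p1)=T] Δ:[p3=T, p3=T] refutes=False
  v=0110: Γ:[p2=T, (p1 ∨ p1)=T] Δ:[p3=F, p3=F] refutes=True  ← countermodel

Result: NO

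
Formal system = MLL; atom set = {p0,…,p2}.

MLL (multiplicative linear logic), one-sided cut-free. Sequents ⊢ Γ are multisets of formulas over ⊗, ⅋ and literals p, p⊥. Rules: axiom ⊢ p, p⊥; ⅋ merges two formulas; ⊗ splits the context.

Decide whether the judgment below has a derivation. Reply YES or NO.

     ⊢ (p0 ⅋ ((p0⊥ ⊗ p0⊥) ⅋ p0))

Derivation (root first):
[⅋]  ⊢ (p0 ⅋ ((p0⊥ ⊗ p0⊥) ⅋ p0))
  [⅋]  ⊢ p0, ((p0⊥ ⊗ p0⊥) ⅋ p0)
    [⊗]  ⊢ p0, p0, (p0⊥ ⊗ p0⊥)
      [Ax]  ⊢ p0, p0⊥
      [Ax]  ⊢ p0, p0⊥

Result: YES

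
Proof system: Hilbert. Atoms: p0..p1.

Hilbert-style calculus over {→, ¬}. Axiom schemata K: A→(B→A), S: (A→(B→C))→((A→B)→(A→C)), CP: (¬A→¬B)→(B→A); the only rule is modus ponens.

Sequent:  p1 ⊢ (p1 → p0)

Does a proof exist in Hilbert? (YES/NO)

Truth-table refutation:
  v=00: Γ:[p1=F] Δ:[(p1 → p0)=T] refutes=False
  v=01: Γ:[p1=T] Δ:[(p1 → p0)=F] refutes=True  ← countermodel

Result: NO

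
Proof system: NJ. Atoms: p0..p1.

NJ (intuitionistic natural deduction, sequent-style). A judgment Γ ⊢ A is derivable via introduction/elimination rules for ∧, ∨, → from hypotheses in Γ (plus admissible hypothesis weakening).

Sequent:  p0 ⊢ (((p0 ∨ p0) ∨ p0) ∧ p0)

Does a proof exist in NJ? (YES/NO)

Proof tree:
[∧I] p0 ⊢ (((p0 ∨ p0) ∨ p0) ∧ p0)
  [∨I₁] p0 ⊢ ((p0 ∨ p0) ∨ p0)
    [∨I₁] p0 ⊢ (p0 ∨ p0)
      [Ax] p0 ⊢ p0
  [Ax] p0 ⊢ p0

Result: YES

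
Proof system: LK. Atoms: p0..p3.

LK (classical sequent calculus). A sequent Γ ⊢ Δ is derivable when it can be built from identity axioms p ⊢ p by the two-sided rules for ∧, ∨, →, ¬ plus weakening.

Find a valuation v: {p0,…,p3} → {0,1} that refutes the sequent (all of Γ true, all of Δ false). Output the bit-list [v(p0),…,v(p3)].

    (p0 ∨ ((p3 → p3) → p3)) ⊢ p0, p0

Enumerate valuations to refute Γ ⊢ Δ:
  v=0000: Γ:[(p0 ∨ ((p3 → p3) → p3))=F] Δ:[p0=F, p0=F] refutes=False
  v=0001: Γ:[(p0 ∨ ((p3 → p3) → p3))=T] Δ:[p0=F, p0=F] refutes=True  ← countermodel

Result: [0, 0, 0, 1]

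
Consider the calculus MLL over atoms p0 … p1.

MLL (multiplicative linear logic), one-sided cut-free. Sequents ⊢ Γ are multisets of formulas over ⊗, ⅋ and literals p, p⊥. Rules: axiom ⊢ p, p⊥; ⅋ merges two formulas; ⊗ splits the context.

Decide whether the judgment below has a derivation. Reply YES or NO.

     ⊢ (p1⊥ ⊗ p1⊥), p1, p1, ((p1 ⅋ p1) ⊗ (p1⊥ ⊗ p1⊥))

Derivation (root first):
[⊗]  ⊢ (p1⊥ ⊗ p1⊥), p1, p1, ((p1 ⅋ p1) ⊗ (p1⊥ ⊗ p1⊥))
  [⅋]  ⊢ (p1⊥ ⊗ p1⊥), (p1 ⅋ p1)
    [⊗]  ⊢ p1, p1, (p1⊥ ⊗ p1⊥)
      [Ax]  ⊢ p1, p1⊥
      [Ax]  ⊢ p1, p1⊥
  [⊗]  ⊢ p1, p1, (p1⊥ ⊗ p1⊥)
    [Ax]  ⊢ p1, p1⊥
    [Ax]  ⊢ p1, p1⊥

Result: YES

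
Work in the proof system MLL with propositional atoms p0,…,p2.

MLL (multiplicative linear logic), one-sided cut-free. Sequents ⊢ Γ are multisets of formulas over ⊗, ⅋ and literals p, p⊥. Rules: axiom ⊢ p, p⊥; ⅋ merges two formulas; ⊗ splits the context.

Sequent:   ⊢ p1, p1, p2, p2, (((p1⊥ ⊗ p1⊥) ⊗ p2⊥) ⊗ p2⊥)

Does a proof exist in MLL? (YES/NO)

Derivation trace:
[⊗]  ⊢ p1, p1, p2, p2, (((p1⊥ ⊗ p1⊥) ⊗ p2⊥) ⊗ p2⊥)
  [⊗]  ⊢ p1, p1, p2, ((p1⊥ ⊗ p1⊥) ⊗ p2⊥)
    [⊗]  ⊢ p1, p1, (p1⊥ ⊗ p1⊥)
      [Ax]  ⊢ p1, p1⊥
      [Ax]  ⊢ p1, p1⊥
    [Ax]  ⊢ p2, p2⊥
  [Ax]  ⊢ p2, p2⊥

Result: YES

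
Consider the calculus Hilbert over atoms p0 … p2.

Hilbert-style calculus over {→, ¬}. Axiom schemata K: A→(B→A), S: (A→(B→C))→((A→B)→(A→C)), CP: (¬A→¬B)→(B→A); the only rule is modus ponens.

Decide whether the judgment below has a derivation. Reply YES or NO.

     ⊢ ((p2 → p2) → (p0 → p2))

Enumerate valuations to refute Γ ⊢ Δ:
  v=000: Γ:[] Δ:[((p2 → p2) → (p0 → p2))=T] refutes=False
  v=001: Γ:[] Δ:[((p2 → p2) → (p0 → p2))=T] refutes=False
  v=010: Γ:[] Δ:[((p2 → p2) → (p0 → p2))=T] refutes=False
  v=011: Γ:[] Δ:[((p2 → p2) → (p0 → p2))=T] refutes=False
  v=100: Γ:[] Δ:[((p2 → p2) → (p0 → p2))=F] refutes=True  ← countermodel

Result: NO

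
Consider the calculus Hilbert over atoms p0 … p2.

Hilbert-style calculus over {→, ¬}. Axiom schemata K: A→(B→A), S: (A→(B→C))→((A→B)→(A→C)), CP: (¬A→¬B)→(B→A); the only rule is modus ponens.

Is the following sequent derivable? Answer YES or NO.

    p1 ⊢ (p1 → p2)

Enumerate valuations to refute Γ ⊢ Δ:
  v=000: Γ:[p1=F] Δ:[(p1 → p2)=T] refutes=False
  v=001: Γ:[p1=F] Δ:[(p1 → p2)=T] refutes=False
  v=010: Γ:[p1=T] Δ:[(p1 → p2)=F] refutes=True  ← countermodel

Result: NO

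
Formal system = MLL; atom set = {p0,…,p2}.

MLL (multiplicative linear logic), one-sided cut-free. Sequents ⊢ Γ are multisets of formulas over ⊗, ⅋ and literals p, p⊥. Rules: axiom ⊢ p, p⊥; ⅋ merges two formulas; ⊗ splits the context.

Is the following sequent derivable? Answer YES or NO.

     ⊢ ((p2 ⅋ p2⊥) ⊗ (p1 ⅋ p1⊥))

Derivation (root first):
[⊗]  ⊢ ((p2 ⅋ p2⊥) ⊗ (p1 ⅋ p1⊥))
  [⅋]  ⊢ (p2 ⅋ p2⊥)
    [Ax]  ⊢ p2, p2⊥
  [⅋]  ⊢ (p1 ⅋ p1⊥)
    [Ax]  ⊢ p1, p1⊥

Result: YES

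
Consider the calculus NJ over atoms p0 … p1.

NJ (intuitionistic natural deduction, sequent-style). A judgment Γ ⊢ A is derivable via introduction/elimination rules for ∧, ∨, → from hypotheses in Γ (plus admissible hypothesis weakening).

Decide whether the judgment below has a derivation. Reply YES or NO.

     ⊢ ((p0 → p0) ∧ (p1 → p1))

Proof tree:
[∧I]  ⊢ ((p0 → p0) ∧ (p1 → p1))
  [→I]  ⊢ (p0 → p0)
    [Ax] p0 ⊢ p0
  [→I]  ⊢ (p1 → p1)
    [Ax] p1 ⊢ p1

Result: YES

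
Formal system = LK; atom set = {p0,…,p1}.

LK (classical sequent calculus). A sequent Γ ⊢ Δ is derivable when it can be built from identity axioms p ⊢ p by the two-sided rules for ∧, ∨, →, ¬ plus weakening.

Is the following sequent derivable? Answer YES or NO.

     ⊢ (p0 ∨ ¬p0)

Proof tree:
[∨R]  ⊢ (p0 ∨ ¬p0)
  [¬R]  ⊢ p0, ¬p0
    [Ax] p0 ⊢ p0

Result: YES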